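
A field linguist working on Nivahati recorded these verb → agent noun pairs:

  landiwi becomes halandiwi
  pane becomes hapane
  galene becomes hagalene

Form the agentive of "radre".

Every pair shown (landiwi → halandiwi, pane → hapane, galene → hagalene) follows the same rule: add the prefix ha-.
So radre → haradre.

haradre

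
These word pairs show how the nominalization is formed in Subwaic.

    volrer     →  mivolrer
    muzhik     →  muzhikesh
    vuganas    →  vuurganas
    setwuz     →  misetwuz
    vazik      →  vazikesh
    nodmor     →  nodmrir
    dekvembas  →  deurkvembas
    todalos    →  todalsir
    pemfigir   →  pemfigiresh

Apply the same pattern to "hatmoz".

hatmzir

"hatmoz" has last vowel 'o'. The stems whose last vowel is 'o' (nodmor → nodmrir, todalos → todalsir) delete the last vowel and add -ir.
The other patterns: stems whose last vowel is 'a' insert -ur- after the first vowel; stems whose last vowel is 'i' add -esh; stems whose last vowel is 'e' or 'u' add the prefix mi-.
So hatmoz → hatmzir.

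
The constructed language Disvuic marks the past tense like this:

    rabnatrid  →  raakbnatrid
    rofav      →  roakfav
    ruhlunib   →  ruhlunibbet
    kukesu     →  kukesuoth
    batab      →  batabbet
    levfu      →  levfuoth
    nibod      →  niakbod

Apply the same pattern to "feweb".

ruhlunib and rabnatrid both have last vowel 'i' yet inflect differently (ruhlunibbet, raakbnatrid), so the last vowel is not what conditions the rule; the final letter is.
"feweb" ends in -b. The stems ending in -b (batab → batabbet, ruhlunib → ruhlunibbet) double the final consonant and add -et.
The other patterns: stems ending in -u add -oth; stems ending in -d or -v insert -ak- after the first vowel.
So feweb → fewebbet.

fewebbet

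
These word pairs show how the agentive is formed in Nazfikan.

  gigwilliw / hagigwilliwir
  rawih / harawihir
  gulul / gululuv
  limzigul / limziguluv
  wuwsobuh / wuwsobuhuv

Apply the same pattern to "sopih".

"sopih" has last vowel 'i'. The stems whose last vowel is 'i' (gigwilliw → hagigwilliwir, rawih → harawihir) add ha- … -ir around the stem.
The other pattern: stems whose last vowel is 'u' add -uv.
So sopih → hasopihir.

hasopihir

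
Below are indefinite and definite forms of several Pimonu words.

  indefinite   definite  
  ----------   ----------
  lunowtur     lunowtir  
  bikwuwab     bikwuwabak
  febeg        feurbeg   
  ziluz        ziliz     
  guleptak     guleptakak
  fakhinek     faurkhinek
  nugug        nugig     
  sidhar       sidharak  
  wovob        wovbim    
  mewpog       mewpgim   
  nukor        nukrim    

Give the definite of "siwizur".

siwizir

nugug and mewpog both end in -g yet inflect differently (nugig, mewpgim), so the final letter is not what conditions the rule; the last vowel is.
"siwizur" has last vowel 'u'. The stems whose last vowel is 'u' (lunowtur → lunowtir, ziluz → ziliz, nugug → nugig) change the last vowel to 'i'.
The other patterns: stems whose last vowel is 'o' delete the last vowel and add -im; stems whose last vowel is 'a' add -ak; stems whose last vowel is 'e' insert -ur- after the first vowel.
So siwizur → siwizir.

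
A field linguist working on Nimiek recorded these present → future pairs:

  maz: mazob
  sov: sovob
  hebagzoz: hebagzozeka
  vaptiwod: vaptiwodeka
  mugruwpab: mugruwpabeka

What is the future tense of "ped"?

pedob

maz and hebagzoz both end in -z yet inflect differently (mazob, hebagzozeka), so the final letter is not what conditions the rule; the number of vowels is.
"ped" has 1 vowel. The stems with 1 vowel (maz → mazob, sov → sovob) add -ob.
So ped → pedob.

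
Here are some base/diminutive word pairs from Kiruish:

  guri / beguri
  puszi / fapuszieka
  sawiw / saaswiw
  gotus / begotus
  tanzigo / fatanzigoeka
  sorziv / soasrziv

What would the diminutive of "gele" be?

"gele" begins with g-. The stems beginning with g- (gotus → begotus, guri → beguri) add the prefix be-.
So gele → begele.

begele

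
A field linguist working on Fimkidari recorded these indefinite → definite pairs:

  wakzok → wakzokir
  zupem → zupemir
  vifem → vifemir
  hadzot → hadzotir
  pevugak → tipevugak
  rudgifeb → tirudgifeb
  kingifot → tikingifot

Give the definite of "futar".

"futar" has 2 vowels. The stems with 2 vowels (wakzok → wakzokir, zupem → zupemir, vifem → vifemir) add -ir.
So futar → futarir.

futarir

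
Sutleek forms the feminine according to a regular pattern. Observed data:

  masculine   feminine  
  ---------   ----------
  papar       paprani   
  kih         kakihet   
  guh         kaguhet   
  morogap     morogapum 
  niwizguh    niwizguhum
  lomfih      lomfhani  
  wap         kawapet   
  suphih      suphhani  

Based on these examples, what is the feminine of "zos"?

kazoset

"zos" has 1 vowel. The stems with 1 vowel (wap → kawapet, guh → kaguhet, kih → kakihet) add ka- … -et around the stem.
The other patterns: stems with 2 vowels delete the last vowel and add -ani; stems with 3 vowels add -um.
So zos → kazoset.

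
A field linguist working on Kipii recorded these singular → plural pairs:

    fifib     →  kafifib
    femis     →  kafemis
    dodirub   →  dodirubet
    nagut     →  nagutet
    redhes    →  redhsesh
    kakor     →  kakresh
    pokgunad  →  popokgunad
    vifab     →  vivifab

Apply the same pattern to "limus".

vifab and fifib both end in -b yet inflect differently (vivifab, kafifib), so the final letter is not what conditions the rule; the last vowel is.
"limus" has last vowel 'u'. The stems whose last vowel is 'u' (dodirub → dodirubet, nagut → nagutet) add -et.
The other patterns: stems whose last vowel is 'a' repeat the first consonant+vowel as a prefix; stems whose last vowel is 'i' add the prefix ka-; stems whose last vowel is 'e' or 'o' delete the last vowel and add -esh.
So limus → limuset.

limuset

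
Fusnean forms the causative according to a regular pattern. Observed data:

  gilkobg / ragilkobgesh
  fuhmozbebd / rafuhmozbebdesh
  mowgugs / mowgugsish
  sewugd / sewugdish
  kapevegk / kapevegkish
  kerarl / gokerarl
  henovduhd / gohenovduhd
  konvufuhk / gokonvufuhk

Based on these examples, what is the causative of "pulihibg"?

rapulihibgesh

fuhmozbebd and sewugd both end in -d yet inflect differently (rafuhmozbebdesh, sewugdish), so the final letter is not what conditions the rule; the second-to-last letter is.
"pulihibg" has second-to-last letter 'b'. The stems whose second-to-last letter is 'b' (gilkobg → ragilkobgesh, fuhmozbebd → rafuhmozbebdesh) add ra- … -esh around the stem.
The other patterns: stems whose second-to-last letter is 'g' add -ish; stems whose second-to-last letter is 'h' or 'r' add the prefix go-.
So pulihibg → rapulihibgesh.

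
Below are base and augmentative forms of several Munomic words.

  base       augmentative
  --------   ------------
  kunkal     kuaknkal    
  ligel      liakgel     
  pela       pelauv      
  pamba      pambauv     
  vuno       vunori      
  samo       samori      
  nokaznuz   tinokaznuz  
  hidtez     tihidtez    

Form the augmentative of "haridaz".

kunkal and pela both have last vowel 'a' yet inflect differently (kuaknkal, pelauv), so the last vowel is not what conditions the rule; the final letter is.
"haridaz" ends in -z. The stems ending in -z (nokaznuz → tinokaznuz, hidtez → tihidtez) add the prefix ti-.
The other patterns: stems ending in -l insert -ak- after the first vowel; stems ending in -a add -uv; stems ending in -o drop the final letter and add -ori.
So haridaz → tiharidaz.

tiharidaz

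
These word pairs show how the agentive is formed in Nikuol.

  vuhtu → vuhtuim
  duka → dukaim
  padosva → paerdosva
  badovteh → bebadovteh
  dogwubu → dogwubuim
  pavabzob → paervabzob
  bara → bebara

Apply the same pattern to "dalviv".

dalvivim

bara and duka both end in -a yet inflect differently (bebara, dukaim), so the final letter is not what conditions the rule; the first letter is.
"dalviv" begins with d-. The stems beginning with d- (duka → dukaim, dogwubu → dogwubuim) add -im.
The other patterns: stems beginning with b- add the prefix be-; stems beginning with p- insert -er- after the first vowel.
So dalviv → dalvivim.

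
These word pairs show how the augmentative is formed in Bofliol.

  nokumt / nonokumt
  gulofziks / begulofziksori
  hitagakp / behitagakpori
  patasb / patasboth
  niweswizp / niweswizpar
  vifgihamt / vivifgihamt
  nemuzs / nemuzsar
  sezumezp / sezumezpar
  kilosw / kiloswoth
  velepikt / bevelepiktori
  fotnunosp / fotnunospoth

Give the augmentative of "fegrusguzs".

fegrusguzsar

fotnunosp and niweswizp both end in -p yet inflect differently (fotnunospoth, niweswizpar), so the final letter is not what conditions the rule; the second-to-last letter is.
"fegrusguzs" has second-to-last letter 'z'. The stems whose second-to-last letter is 'z' (niweswizp → niweswizpar, sezumezp → sezumezpar, nemuzs → nemuzsar) add -ar.
So fegrusguzs → fegrusguzsar.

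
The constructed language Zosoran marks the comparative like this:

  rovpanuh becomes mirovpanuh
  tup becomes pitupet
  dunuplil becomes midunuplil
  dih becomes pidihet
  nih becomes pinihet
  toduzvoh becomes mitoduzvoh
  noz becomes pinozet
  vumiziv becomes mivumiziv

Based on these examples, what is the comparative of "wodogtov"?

"wodogtov" has 3 vowels. The stems with 3 vowels (rovpanuh → mirovpanuh, toduzvoh → mitoduzvoh, dunuplil → midunuplil) add the prefix mi-.
The other pattern: stems with 1 vowel add pi- … -et around the stem.
So wodogtov → miwodogtov.

miwodogtov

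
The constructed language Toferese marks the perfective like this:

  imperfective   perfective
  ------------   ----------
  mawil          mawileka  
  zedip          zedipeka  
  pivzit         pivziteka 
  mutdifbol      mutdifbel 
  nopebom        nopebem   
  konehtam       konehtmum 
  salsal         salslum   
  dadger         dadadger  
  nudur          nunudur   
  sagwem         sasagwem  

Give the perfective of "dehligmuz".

mawil and mutdifbol both end in -l yet inflect differently (mawileka, mutdifbel), so the final letter is not what conditions the rule; the last vowel is.
"dehligmuz" has last vowel 'u'. The one such stem in the data (nudur → nunudur) repeats the first consonant+vowel as a prefix (as do dadger, sagwem), so the same rule applies.
So dehligmuz → dedehligmuz.

dedehligmuz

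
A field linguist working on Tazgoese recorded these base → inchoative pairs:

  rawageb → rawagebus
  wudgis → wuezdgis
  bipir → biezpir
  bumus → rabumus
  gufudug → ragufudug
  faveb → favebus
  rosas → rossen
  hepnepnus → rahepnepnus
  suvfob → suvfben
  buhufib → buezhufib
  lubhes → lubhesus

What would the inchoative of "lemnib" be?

wudgis and rosas both end in -s yet inflect differently (wuezdgis, rossen), so the final letter is not what conditions the rule; the last vowel is.
"lemnib" has last vowel 'i'. The stems whose last vowel is 'i' (bipir → biezpir, wudgis → wuezdgis, buhufib → buezhufib) insert -ez- after the first vowel.
So lemnib → leezmnib.

leezmnib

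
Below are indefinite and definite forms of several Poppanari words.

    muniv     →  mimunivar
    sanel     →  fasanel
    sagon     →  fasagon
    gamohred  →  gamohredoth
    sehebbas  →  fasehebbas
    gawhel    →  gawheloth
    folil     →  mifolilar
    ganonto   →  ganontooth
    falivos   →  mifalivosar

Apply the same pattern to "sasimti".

sanel and gawhel both end in -l yet inflect differently (fasanel, gawheloth), so the final letter is not what conditions the rule; the first letter is.
"sasimti" begins with s-. The stems beginning with s- (sagon → fasagon, sehebbas → fasehebbas, sanel → fasanel) add the prefix fa-.
The other patterns: stems beginning with g- add -oth; stems beginning with f- or m- add mi- … -ar around the stem.
So sasimti → fasasimti.

fasasimti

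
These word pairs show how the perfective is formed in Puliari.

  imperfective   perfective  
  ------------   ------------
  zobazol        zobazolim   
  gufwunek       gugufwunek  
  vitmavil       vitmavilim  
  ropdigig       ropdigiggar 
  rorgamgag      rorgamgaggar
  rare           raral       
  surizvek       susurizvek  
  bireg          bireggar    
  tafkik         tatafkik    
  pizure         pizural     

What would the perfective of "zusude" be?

zusudal

"zusude" ends in -e. The stems ending in -e (rare → raral, pizure → pizural) drop the final letter and add -al.
The other patterns: stems ending in -l add -im; stems ending in -k repeat the first consonant+vowel as a prefix; stems ending in -g double the final consonant and add -ar.
So zusude → zusudal.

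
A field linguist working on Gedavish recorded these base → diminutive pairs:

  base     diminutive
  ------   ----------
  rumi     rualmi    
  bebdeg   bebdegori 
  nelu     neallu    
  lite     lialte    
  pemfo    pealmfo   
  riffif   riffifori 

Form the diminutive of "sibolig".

siboligori

riffif and rumi both have last vowel 'i' yet inflect differently (riffifori, rualmi), so the last vowel is not what conditions the rule; whether the stem ends in a vowel or a consonant is.
"sibolig" ends in a consonant. The stems ending in a consonant (riffif → riffifori, bebdeg → bebdegori) add -ori.
So sibolig → siboligori.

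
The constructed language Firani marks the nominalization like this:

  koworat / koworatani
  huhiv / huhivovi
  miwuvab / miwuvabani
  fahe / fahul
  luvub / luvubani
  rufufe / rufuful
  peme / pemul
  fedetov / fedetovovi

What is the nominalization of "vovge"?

vovgul

fedetov and fahe both begin with f- yet inflect differently (fedetovovi, fahul), so the first letter is not what conditions the rule; the final letter is.
"vovge" ends in -e. The stems ending in -e (fahe → fahul, peme → pemul, rufufe → rufuful) drop the final letter and add -ul.
The other patterns: stems ending in -v add -ovi; stems ending in -b or -t add -ani.
So vovge → vovgul.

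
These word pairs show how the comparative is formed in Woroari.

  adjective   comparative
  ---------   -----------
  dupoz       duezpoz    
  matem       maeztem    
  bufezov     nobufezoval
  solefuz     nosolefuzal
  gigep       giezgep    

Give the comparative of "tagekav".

solefuz and dupoz both end in -z yet inflect differently (nosolefuzal, duezpoz), so the final letter is not what conditions the rule; the number of vowels is.
"tagekav" has 3 vowels. The stems with 3 vowels (solefuz → nosolefuzal, bufezov → nobufezoval) add no- … -al around the stem.
The other pattern: stems with 2 vowels insert -ez- after the first vowel.
So tagekav → notagekaval.

notagekaval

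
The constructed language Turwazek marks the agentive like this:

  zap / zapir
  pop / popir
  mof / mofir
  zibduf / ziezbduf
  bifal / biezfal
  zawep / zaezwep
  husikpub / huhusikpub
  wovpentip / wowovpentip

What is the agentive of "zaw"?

zawir

mof and zibduf both end in -f yet inflect differently (mofir, ziezbduf), so the final letter is not what conditions the rule; the number of vowels is.
"zaw" has 1 vowel. The stems with 1 vowel (zap → zapir, pop → popir, mof → mofir) add -ir.
So zaw → zawir.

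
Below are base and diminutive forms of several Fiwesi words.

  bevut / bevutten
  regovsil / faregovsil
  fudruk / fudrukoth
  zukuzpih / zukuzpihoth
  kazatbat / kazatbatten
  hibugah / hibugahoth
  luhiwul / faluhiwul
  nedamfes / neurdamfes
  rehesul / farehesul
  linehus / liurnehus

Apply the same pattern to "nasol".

"nasol" ends in -l. The stems ending in -l (rehesul → farehesul, regovsil → faregovsil, luhiwul → faluhiwul) add the prefix fa-.
So nasol → fanasol.

fanasol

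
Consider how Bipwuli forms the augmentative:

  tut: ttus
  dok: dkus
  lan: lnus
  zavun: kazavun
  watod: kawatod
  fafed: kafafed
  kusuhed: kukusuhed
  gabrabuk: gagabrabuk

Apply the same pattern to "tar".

lan and zavun both end in -n yet inflect differently (lnus, kazavun), so the final letter is not what conditions the rule; the number of vowels is.
"tar" has 1 vowel. The stems with 1 vowel (tut → ttus, dok → dkus, lan → lnus) delete the last vowel and add -us.
The other patterns: stems with 2 vowels add the prefix ka-; stems with 3 vowels repeat the first consonant+vowel as a prefix.
So tar → trus.

trus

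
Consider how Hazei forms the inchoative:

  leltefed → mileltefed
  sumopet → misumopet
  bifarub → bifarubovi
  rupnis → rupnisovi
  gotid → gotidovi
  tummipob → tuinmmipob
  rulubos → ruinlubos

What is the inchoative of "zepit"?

zepitovi

leltefed and gotid both end in -d yet inflect differently (mileltefed, gotidovi), so the final letter is not what conditions the rule; the last vowel is.
"zepit" has last vowel 'i'. The stems whose last vowel is 'i' (rupnis → rupnisovi, gotid → gotidovi) add -ovi.
So zepit → zepitovi.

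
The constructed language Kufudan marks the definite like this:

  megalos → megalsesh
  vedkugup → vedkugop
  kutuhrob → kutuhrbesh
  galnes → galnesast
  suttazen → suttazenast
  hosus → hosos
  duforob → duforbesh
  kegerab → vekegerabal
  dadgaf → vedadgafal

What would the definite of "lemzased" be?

kegerab and kutuhrob both end in -b yet inflect differently (vekegerabal, kutuhrbesh), so the final letter is not what conditions the rule; the last vowel is.
"lemzased" has last vowel 'e'. The stems whose last vowel is 'e' (galnes → galnesast, suttazen → suttazenast) add -ast.
So lemzased → lemzasedast.

lemzasedast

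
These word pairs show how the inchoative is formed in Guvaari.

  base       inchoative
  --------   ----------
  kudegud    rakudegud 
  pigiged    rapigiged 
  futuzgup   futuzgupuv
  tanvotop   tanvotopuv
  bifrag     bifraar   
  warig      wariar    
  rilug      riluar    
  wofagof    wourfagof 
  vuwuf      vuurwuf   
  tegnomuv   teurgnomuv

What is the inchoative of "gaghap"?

gaghapuv

kudegud and futuzgup both have last vowel 'u' yet inflect differently (rakudegud, futuzgupuv), so the last vowel is not what conditions the rule; the final letter is.
"gaghap" ends in -p. The stems ending in -p (futuzgup → futuzgupuv, tanvotop → tanvotopuv) add -uv.
The other patterns: stems ending in -d add the prefix ra-; stems ending in -g drop the final letter and add -ar; stems ending in -f or -v insert -ur- after the first vowel.
So gaghap → gaghapuv.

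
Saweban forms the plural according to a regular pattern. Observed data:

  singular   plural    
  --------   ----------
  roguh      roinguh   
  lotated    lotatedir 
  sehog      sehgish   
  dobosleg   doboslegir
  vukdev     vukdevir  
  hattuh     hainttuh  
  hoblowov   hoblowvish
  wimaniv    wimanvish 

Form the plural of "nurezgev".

nurezgevir

"nurezgev" has last vowel 'e'. The stems whose last vowel is 'e' (dobosleg → doboslegir, lotated → lotatedir, vukdev → vukdevir) add -ir.
The other patterns: stems whose last vowel is 'u' insert -in- after the first vowel; stems whose last vowel is 'i' or 'o' delete the last vowel and add -ish.
So nurezgev → nurezgevir.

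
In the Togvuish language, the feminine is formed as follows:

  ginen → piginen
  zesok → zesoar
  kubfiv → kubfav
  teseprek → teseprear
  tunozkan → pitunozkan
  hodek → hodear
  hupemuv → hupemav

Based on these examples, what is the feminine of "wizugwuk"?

wizugwuar

"wizugwuk" ends in -k. The stems ending in -k (zesok → zesoar, teseprek → teseprear, hodek → hodear) drop the final letter and add -ar.
The other patterns: stems ending in -v change the last vowel to 'a'; stems ending in -n add the prefix pi-.
So wizugwuk → wizugwuar.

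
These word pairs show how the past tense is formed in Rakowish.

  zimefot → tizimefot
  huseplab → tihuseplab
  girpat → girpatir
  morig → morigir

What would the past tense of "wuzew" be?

zimefot and girpat both end in -t yet inflect differently (tizimefot, girpatir), so the final letter is not what conditions the rule; the number of vowels is.
"wuzew" has 2 vowels. The stems with 2 vowels (girpat → girpatir, morig → morigir) add -ir.
So wuzew → wuzewir.

wuzewir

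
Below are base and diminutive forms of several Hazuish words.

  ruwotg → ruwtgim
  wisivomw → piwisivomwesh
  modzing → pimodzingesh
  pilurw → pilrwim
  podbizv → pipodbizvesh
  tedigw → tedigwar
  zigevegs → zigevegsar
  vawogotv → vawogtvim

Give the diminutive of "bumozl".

pibumozlesh

"bumozl" has second-to-last letter 'z'. The one such stem in the data (podbizv → pipodbizvesh) adds pi- … -esh around the stem, so the same rule applies.
So bumozl → pibumozlesh.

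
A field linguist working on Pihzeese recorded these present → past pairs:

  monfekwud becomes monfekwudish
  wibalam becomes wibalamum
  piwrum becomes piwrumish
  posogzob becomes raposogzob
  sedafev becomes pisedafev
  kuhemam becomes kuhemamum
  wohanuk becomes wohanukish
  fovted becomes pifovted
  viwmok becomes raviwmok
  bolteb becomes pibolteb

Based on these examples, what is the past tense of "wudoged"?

viwmok and wohanuk both end in -k yet inflect differently (raviwmok, wohanukish), so the final letter is not what conditions the rule; the last vowel is.
"wudoged" has last vowel 'e'. The stems whose last vowel is 'e' (fovted → pifovted, sedafev → pisedafev, bolteb → pibolteb) add the prefix pi-.
The other patterns: stems whose last vowel is 'o' add the prefix ra-; stems whose last vowel is 'a' add -um; stems whose last vowel is 'u' add -ish.
So wudoged → piwudoged.

piwudoged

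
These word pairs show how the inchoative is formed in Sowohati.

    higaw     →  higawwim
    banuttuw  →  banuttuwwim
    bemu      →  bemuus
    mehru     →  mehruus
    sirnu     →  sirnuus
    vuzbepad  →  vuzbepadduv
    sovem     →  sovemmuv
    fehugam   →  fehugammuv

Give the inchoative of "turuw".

turuwwim

banuttuw and bemu both have last vowel 'u' yet inflect differently (banuttuwwim, bemuus), so the last vowel is not what conditions the rule; the final letter is.
"turuw" ends in -w. The stems ending in -w (higaw → higawwim, banuttuw → banuttuwwim) double the final consonant and add -im.
The other patterns: stems ending in -u add -us; stems ending in -d or -m double the final consonant and add -uv.
So turuw → turuwwim.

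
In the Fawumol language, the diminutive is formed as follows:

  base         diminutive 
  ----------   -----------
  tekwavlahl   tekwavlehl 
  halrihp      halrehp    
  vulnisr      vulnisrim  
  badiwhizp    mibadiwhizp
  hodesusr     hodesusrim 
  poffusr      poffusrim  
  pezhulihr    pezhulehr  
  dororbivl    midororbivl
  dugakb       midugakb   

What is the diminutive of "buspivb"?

pezhulihr and vulnisr both end in -r yet inflect differently (pezhulehr, vulnisrim), so the final letter is not what conditions the rule; the second-to-last letter is.
"buspivb" has second-to-last letter 'v'. The one such stem in the data (dororbivl → midororbivl) adds the prefix mi-, so the same rule applies.
The other patterns: stems whose second-to-last letter is 'h' change the last vowel to 'e'; stems whose second-to-last letter is 's' add -im.
So buspivb → mibuspivb.

mibuspivb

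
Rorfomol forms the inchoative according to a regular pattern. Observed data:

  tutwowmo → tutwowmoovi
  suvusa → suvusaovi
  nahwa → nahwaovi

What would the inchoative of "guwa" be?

guwaovi

Every pair shown (tutwowmo → tutwowmoovi, suvusa → suvusaovi, nahwa → nahwaovi) follows the same rule: add -ovi.
So guwa → guwaovi.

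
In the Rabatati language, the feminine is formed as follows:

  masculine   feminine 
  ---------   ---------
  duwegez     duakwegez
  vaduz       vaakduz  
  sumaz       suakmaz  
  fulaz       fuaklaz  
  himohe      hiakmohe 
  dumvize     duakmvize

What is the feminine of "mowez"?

moakwez

Every pair shown (duwegez → duakwegez, vaduz → vaakduz, sumaz → suakmaz, …) follows the same rule: insert -ak- after the first vowel.
So mowez → moakwez.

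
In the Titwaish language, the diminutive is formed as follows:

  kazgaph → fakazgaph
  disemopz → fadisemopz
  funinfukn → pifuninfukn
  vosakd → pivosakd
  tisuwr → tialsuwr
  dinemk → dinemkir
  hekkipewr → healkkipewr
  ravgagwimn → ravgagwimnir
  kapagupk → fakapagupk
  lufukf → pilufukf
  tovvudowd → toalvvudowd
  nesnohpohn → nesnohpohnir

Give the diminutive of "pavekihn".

pavekihnir

"pavekihn" has second-to-last letter 'h'. The one such stem in the data (nesnohpohn → nesnohpohnir) adds -ir, so the same rule applies.
So pavekihn → pavekihnir.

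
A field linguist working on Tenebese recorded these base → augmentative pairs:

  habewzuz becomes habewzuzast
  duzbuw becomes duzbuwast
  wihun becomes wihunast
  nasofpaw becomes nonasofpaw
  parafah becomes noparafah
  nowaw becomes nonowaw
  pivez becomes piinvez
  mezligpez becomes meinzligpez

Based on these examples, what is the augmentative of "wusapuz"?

wusapuzast

duzbuw and nasofpaw both end in -w yet inflect differently (duzbuwast, nonasofpaw), so the final letter is not what conditions the rule; the last vowel is.
"wusapuz" has last vowel 'u'. The stems whose last vowel is 'u' (habewzuz → habewzuzast, duzbuw → duzbuwast, wihun → wihunast) add -ast.
So wusapuz → wusapuzast.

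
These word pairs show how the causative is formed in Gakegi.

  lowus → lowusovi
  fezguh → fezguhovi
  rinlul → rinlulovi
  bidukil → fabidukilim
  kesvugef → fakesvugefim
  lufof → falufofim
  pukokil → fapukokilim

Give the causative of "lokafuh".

lokafuhovi

rinlul and bidukil both end in -l yet inflect differently (rinlulovi, fabidukilim), so the final letter is not what conditions the rule; the last vowel is.
"lokafuh" has last vowel 'u'. The stems whose last vowel is 'u' (lowus → lowusovi, fezguh → fezguhovi, rinlul → rinlulovi) add -ovi.
So lokafuh → lokafuhovi.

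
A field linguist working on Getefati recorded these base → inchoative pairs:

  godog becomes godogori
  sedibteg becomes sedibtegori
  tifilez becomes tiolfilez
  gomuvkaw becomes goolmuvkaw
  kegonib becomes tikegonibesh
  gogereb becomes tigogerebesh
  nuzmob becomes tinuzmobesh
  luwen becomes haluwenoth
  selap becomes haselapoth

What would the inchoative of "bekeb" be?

tibekebesh

sedibteg and tifilez both have last vowel 'e' yet inflect differently (sedibtegori, tiolfilez), so the last vowel is not what conditions the rule; the final letter is.
"bekeb" ends in -b. The stems ending in -b (kegonib → tikegonibesh, gogereb → tigogerebesh, nuzmob → tinuzmobesh) add ti- … -esh around the stem.
The other patterns: stems ending in -g add -ori; stems ending in -w or -z insert -ol- after the first vowel; stems ending in -n or -p add ha- … -oth around the stem.
So bekeb → tibekebesh.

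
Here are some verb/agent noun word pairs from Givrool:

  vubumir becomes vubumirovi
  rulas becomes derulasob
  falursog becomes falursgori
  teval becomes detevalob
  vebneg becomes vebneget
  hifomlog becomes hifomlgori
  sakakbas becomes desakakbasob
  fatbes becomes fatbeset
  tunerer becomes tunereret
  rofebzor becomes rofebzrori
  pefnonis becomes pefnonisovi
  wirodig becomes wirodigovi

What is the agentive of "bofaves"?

wirodig and falursog both end in -g yet inflect differently (wirodigovi, falursgori), so the final letter is not what conditions the rule; the last vowel is.
"bofaves" has last vowel 'e'. The stems whose last vowel is 'e' (fatbes → fatbeset, tunerer → tunereret, vebneg → vebneget) add -et.
The other patterns: stems whose last vowel is 'i' add -ovi; stems whose last vowel is 'o' delete the last vowel and add -ori; stems whose last vowel is 'a' add de- … -ob around the stem.
So bofaves → bofaveset.

bofaveset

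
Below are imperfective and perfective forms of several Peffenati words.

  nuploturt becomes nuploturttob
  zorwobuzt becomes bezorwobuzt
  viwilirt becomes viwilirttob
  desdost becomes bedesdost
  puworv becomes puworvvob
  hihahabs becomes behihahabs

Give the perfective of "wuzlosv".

bewuzlosv

viwilirt and zorwobuzt both end in -t yet inflect differently (viwilirttob, bezorwobuzt), so the final letter is not what conditions the rule; the second-to-last letter is.
"wuzlosv" has second-to-last letter 's'. The one such stem in the data (desdost → bedesdost) adds the prefix be-, so the same rule applies.
So wuzlosv → bewuzlosv.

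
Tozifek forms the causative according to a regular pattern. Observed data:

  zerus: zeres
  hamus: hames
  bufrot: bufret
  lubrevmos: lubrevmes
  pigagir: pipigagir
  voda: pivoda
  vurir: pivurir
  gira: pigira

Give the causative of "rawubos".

lubrevmos and pigagir both have 3 vowels yet inflect differently (lubrevmes, pipigagir), so the number of vowels is not what conditions the rule; the final letter is.
"rawubos" ends in -s. The stems ending in -s (zerus → zeres, hamus → hames, lubrevmos → lubrevmes) change the last vowel to 'e'.
The other pattern: stems ending in -a or -r add the prefix pi-.
So rawubos → rawubes.

rawubes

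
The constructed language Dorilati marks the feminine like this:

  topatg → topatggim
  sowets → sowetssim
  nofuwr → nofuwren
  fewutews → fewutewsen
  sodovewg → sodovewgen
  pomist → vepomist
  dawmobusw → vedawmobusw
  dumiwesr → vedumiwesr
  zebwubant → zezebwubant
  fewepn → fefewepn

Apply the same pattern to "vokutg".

sowets and fewutews both end in -s yet inflect differently (sowetssim, fewutewsen), so the final letter is not what conditions the rule; the second-to-last letter is.
"vokutg" has second-to-last letter 't'. The stems whose second-to-last letter is 't' (topatg → topatggim, sowets → sowetssim) double the final consonant and add -im.
The other patterns: stems whose second-to-last letter is 'w' add -en; stems whose second-to-last letter is 's' add the prefix ve-; stems whose second-to-last letter is 'n' or 'p' repeat the first consonant+vowel as a prefix.
So vokutg → vokutggim.

vokutggim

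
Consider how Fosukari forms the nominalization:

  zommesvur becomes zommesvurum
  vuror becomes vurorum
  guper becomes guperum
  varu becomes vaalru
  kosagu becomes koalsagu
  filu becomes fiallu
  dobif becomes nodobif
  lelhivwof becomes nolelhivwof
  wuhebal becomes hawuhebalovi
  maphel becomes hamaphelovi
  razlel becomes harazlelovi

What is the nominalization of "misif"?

zommesvur and varu both have last vowel 'u' yet inflect differently (zommesvurum, vaalru), so the last vowel is not what conditions the rule; the final letter is.
"misif" ends in -f. The stems ending in -f (dobif → nodobif, lelhivwof → nolelhivwof) add the prefix no-.
So misif → nomisif.

nomisif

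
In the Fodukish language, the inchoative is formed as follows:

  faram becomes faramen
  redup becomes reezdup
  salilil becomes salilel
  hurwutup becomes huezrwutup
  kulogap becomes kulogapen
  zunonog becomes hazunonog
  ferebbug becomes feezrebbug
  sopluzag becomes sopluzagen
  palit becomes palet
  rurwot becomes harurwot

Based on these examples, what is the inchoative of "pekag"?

pekagen

zunonog and sopluzag both end in -g yet inflect differently (hazunonog, sopluzagen), so the final letter is not what conditions the rule; the last vowel is.
"pekag" has last vowel 'a'. The stems whose last vowel is 'a' (faram → faramen, kulogap → kulogapen, sopluzag → sopluzagen) add -en.
The other patterns: stems whose last vowel is 'o' add the prefix ha-; stems whose last vowel is 'u' insert -ez- after the first vowel; stems whose last vowel is 'i' change the last vowel to 'e'.
So pekag → pekagen.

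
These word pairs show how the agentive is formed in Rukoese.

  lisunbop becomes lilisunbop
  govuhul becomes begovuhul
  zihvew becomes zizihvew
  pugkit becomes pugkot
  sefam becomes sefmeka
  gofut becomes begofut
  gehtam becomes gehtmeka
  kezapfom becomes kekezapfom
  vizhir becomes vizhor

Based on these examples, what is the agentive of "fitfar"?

gehtam and kezapfom both end in -m yet inflect differently (gehtmeka, kekezapfom), so the final letter is not what conditions the rule; the last vowel is.
"fitfar" has last vowel 'a'. The stems whose last vowel is 'a' (gehtam → gehtmeka, sefam → sefmeka) delete the last vowel and add -eka.
So fitfar → fitfreka.

fitfreka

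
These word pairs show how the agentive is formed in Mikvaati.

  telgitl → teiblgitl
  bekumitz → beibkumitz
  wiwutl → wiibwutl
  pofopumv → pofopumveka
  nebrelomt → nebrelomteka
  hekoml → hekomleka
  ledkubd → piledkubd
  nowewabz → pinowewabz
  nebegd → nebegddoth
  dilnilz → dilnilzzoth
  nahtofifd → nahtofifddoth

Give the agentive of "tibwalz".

"tibwalz" has second-to-last letter 'l'. The one such stem in the data (dilnilz → dilnilzzoth) doubles the final consonant and adds -oth (as do nebegd, nahtofifd), so the same rule applies.
The other patterns: stems whose second-to-last letter is 't' insert -ib- after the first vowel; stems whose second-to-last letter is 'm' add -eka; stems whose second-to-last letter is 'b' add the prefix pi-.
So tibwalz → tibwalzzoth.

tibwalzzoth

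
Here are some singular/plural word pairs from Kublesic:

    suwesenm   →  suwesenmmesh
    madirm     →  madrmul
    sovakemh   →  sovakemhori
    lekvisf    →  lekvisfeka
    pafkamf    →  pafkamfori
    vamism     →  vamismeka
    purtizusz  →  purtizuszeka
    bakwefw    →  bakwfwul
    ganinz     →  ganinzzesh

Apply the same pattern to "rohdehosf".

rohdehosfeka

pafkamf and lekvisf both end in -f yet inflect differently (pafkamfori, lekvisfeka), so the final letter is not what conditions the rule; the second-to-last letter is.
"rohdehosf" has second-to-last letter 's'. The stems whose second-to-last letter is 's' (purtizusz → purtizuszeka, lekvisf → lekvisfeka, vamism → vamismeka) add -eka.
So rohdehosf → rohdehosfeka.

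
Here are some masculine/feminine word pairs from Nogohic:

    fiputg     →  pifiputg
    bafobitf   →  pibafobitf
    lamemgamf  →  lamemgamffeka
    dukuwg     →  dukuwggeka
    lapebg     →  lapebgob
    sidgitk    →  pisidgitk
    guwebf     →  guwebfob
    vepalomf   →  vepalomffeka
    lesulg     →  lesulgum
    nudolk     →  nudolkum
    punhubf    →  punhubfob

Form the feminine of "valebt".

valebtob

"valebt" has second-to-last letter 'b'. The stems whose second-to-last letter is 'b' (lapebg → lapebgob, guwebf → guwebfob, punhubf → punhubfob) add -ob.
So valebt → valebtob.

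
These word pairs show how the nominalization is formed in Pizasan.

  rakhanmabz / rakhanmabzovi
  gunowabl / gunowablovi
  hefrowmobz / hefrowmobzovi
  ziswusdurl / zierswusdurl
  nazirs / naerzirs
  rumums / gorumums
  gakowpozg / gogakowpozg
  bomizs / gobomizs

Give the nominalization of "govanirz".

goervanirz

gunowabl and ziswusdurl both end in -l yet inflect differently (gunowablovi, zierswusdurl), so the final letter is not what conditions the rule; the second-to-last letter is.
"govanirz" has second-to-last letter 'r'. The stems whose second-to-last letter is 'r' (ziswusdurl → zierswusdurl, nazirs → naerzirs) insert -er- after the first vowel.
So govanirz → goervanirz.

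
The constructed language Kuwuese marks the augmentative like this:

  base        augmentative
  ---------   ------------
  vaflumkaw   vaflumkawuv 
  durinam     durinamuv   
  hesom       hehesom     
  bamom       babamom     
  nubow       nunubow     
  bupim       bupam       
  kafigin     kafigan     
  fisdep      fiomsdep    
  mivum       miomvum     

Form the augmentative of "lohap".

"lohap" has last vowel 'a'. The stems whose last vowel is 'a' (vaflumkaw → vaflumkawuv, durinam → durinamuv) add -uv.
So lohap → lohapuv.

lohapuv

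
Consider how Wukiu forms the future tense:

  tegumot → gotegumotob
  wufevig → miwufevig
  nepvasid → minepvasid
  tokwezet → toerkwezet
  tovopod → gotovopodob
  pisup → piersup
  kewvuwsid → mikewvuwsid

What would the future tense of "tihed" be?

"tihed" has last vowel 'e'. The one such stem in the data (tokwezet → toerkwezet) inserts -er- after the first vowel (as does pisup), so the same rule applies.
The other patterns: stems whose last vowel is 'i' add the prefix mi-; stems whose last vowel is 'o' add go- … -ob around the stem.
So tihed → tierhed.

tierhed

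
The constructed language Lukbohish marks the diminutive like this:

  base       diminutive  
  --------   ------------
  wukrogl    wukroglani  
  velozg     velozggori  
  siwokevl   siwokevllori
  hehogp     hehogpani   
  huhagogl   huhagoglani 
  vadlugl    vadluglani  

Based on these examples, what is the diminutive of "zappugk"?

zappugkani

huhagogl and siwokevl both end in -l yet inflect differently (huhagoglani, siwokevllori), so the final letter is not what conditions the rule; the second-to-last letter is.
"zappugk" has second-to-last letter 'g'. The stems whose second-to-last letter is 'g' (huhagogl → huhagoglani, vadlugl → vadluglani, wukrogl → wukroglani) add -ani.
The other pattern: stems whose second-to-last letter is 'v' or 'z' double the final consonant and add -ori.
So zappugk → zappugkani.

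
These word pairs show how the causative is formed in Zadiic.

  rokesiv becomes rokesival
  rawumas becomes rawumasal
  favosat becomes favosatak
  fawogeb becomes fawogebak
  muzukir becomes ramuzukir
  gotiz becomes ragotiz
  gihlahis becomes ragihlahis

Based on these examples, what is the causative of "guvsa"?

"guvsa" begins with g-. The stems beginning with g- (gotiz → ragotiz, gihlahis → ragihlahis) add the prefix ra-.
So guvsa → raguvsa.

raguvsa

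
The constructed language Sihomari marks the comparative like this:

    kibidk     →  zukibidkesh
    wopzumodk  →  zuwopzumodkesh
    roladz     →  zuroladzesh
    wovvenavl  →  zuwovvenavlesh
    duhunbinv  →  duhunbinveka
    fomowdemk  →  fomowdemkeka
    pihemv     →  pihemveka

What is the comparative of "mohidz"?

kibidk and fomowdemk both end in -k yet inflect differently (zukibidkesh, fomowdemkeka), so the final letter is not what conditions the rule; the second-to-last letter is.
"mohidz" has second-to-last letter 'd'. The stems whose second-to-last letter is 'd' (kibidk → zukibidkesh, wopzumodk → zuwopzumodkesh, roladz → zuroladzesh) add zu- … -esh around the stem.
So mohidz → zumohidzesh.

zumohidzesh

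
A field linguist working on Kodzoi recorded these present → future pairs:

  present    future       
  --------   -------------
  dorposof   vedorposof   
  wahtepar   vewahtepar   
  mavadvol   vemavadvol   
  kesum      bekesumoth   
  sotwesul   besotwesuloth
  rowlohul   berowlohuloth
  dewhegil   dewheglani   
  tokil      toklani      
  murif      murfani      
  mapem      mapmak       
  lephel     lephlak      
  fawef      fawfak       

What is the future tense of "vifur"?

"vifur" has last vowel 'u'. The stems whose last vowel is 'u' (kesum → bekesumoth, sotwesul → besotwesuloth, rowlohul → berowlohuloth) add be- … -oth around the stem.
The other patterns: stems whose last vowel is 'a' or 'o' add the prefix ve-; stems whose last vowel is 'i' delete the last vowel and add -ani; stems whose last vowel is 'e' delete the last vowel and add -ak.
So vifur → bevifuroth.

bevifuroth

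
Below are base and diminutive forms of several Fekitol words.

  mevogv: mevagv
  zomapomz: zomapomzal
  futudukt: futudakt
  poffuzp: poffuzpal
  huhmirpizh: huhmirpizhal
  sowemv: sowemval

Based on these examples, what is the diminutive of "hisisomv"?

mevogv and sowemv both end in -v yet inflect differently (mevagv, sowemval), so the final letter is not what conditions the rule; the second-to-last letter is.
"hisisomv" has second-to-last letter 'm'. The stems whose second-to-last letter is 'm' (sowemv → sowemval, zomapomz → zomapomzal) add -al.
So hisisomv → hisisomval.

hisisomval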